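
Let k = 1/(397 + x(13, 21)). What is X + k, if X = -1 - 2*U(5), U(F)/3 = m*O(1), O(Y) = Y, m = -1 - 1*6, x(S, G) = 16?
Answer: 16934/413 ≈ 41.002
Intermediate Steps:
m = -7 (m = -1 - 6 = -7)
U(F) = -21 (U(F) = 3*(-7*1) = 3*(-7) = -21)
k = 1/413 (k = 1/(397 + 16) = 1/413 ≈ 0.0024213)
X = 41 (X = -1 - 2*(-21) = -1 + 42 = 41)
X + k = 41 + 1/413 = 16934/413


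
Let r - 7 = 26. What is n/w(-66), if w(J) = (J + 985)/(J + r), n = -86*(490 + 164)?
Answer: 1856052/919 ≈ 2019.6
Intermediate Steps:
r = 33 (r = 7 + 26 = 33)
n = -56244 (n = -86*654 = -56244)
w(J) = (985 + J)/(33 + J) (w(J) = (J + 985)/(J + 33) = (985 + J)/(33 + J))
n/w(-66) = -56244*(33 - 66)/(985 - 66) = -56244/(919/(-33)) = -56244/((-1/33*919)) = -56244/(-919/33) = -56244*(-33/919) = 1856052/919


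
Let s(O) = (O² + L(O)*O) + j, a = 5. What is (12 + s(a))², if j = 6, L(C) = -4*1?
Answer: 529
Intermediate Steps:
L(C) = -4
s(O) = 6 + O² - 4*O (s(O) = (O² - 4*O) + 6 = 6 + O² - 4*O)
(12 + s(a))² = (12 + (6 + 5² - 4*5))² = (12 + (6 + 25 - 20))² = (12 + 11)² = 23² = 529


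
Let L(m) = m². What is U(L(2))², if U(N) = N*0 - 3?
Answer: 9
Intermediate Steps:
U(N) = -3 (U(N) = 0 - 3 = -3)
U(L(2))² = (-3)² = 9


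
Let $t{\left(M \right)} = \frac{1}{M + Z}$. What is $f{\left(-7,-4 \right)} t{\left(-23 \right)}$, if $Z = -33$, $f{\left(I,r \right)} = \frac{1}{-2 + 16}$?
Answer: $- \frac{1}{784} \approx -0.0012755$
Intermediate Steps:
$f{\left(I,r \right)} = \frac{1}{14}$
$t{\left(M \right)} = \frac{1}{-33 + M}$ ($t{\left(M \right)} = \frac{1}{M - 33} = \frac{1}{-33 + M}$)
$f{\left(-7,-4 \right)} t{\left(-23 \right)} = \frac{1}{14 \left(-33 - 23\right)} = \frac{1}{14 \left(-56\right)} = \frac{1}{14} \left(- \frac{1}{56}\right) = - \frac{1}{784}$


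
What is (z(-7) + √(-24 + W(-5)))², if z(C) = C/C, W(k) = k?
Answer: (1 + I*√29)² ≈ -28.0 + 10.77*I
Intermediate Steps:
z(C) = 1
(z(-7) + √(-24 + W(-5)))² = (1 + √(-24 - 5))² = (1 + √(-29))² = (1 + I*√29)²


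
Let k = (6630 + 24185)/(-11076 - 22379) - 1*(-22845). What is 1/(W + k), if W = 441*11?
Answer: 6691/185307773 ≈ 3.6107e-5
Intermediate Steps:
W = 4851
k = 152849732/6691 (k = 30815/(-33455) + 22845 = 30815*(-1/33455) + 22845 = -6163/6691 + 22845 = 152849732/6691 ≈ 22844.)
1/(W + k) = 1/(4851 + 152849732/6691) = 1/(185307773/6691) = 6691/185307773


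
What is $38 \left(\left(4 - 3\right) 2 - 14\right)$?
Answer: $-456$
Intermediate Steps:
$38 \left(\left(4 - 3\right) 2 - 14\right) = 38 \left(1 \cdot 2 - 14\right) = 38 \left(2 - 14\right) = 38 \left(-12\right) = -456$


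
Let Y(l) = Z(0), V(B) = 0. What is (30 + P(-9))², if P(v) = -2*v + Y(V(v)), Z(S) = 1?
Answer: 2401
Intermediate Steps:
Y(l) = 1
P(v) = 1 - 2*v (P(v) = -2*v + 1 = 1 - 2*v)
(30 + P(-9))² = (30 + (1 - 2*(-9)))² = (30 + (1 + 18))² = (30 + 19)² = 49² = 2401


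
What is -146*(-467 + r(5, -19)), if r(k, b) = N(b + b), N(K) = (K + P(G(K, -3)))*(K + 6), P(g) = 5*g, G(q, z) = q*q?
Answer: 33622486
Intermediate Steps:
G(q, z) = q**2
N(K) = (6 + K)*(K + 5*K**2) (N(K) = (K + 5*K**2)*(K + 6) = (K + 5*K**2)*(6 + K) = (6 + K)*(K + 5*K**2))
r(k, b) = 2*b*(6 + 20*b**2 + 62*b) (r(k, b) = (b + b)*(6 + 5*(b + b)**2 + 31*(b + b)) = (2*b)*(6 + 5*(2*b)**2 + 31*(2*b)) = (2*b)*(6 + 5*(4*b**2) + 62*b) = (2*b)*(6 + 20*b**2 + 62*b) = 2*b*(6 + 20*b**2 + 62*b))
-146*(-467 + r(5, -19)) = -146*(-467 + 4*(-19)*(3 + 10*(-19)**2 + 31*(-19))) = -146*(-467 + 4*(-19)*(3 + 10*361 - 589)) = -146*(-467 + 4*(-19)*(3 + 3610 - 589)) = -146*(-467 + 4*(-19)*3024) = -146*(-467 - 229824) = -146*(-230291) = 33622486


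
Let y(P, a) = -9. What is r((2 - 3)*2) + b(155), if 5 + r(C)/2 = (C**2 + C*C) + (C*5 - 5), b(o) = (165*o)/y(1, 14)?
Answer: -8597/3 ≈ -2865.7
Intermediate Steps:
b(o) = -55*o/3 (b(o) = (165*o)/(-9) = (165*o)*(-1/9) = -55*o/3)
r(C) = -20 + 4*C**2 + 10*C (r(C) = -10 + 2*((C**2 + C*C) + (C*5 - 5)) = -10 + 2*((C**2 + C**2) + (5*C - 5)) = -10 + 2*(2*C**2 + (-5 + 5*C)) = -10 + 2*(-5 + 2*C**2 + 5*C) = -10 + (-10 + 4*C**2 + 10*C) = -20 + 4*C**2 + 10*C)
r((2 - 3)*2) + b(155) = (-20 + 4*((2 - 3)*2)**2 + 10*((2 - 3)*2)) - 55/3*155 = (-20 + 4*(-1*2)**2 + 10*(-1*2)) - 8525/3 = (-20 + 4*(-2)**2 + 10*(-2)) - 8525/3 = (-20 + 4*4 - 20) - 8525/3 = (-20 + 16 - 20) - 8525/3 = -24 - 8525/3 = -8597/3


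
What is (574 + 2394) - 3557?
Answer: -589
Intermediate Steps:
(574 + 2394) - 3557 = 2968 - 3557 = -589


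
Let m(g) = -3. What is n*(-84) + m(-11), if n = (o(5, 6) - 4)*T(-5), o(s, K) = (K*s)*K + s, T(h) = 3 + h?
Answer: 30405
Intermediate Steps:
o(s, K) = s + s*K² (o(s, K) = s*K² + s = s + s*K²)
n = -362 (n = (5*(1 + 6²) - 4)*(3 - 5) = (5*(1 + 36) - 4)*(-2) = (5*37 - 4)*(-2) = (185 - 4)*(-2) = 181*(-2) = -362)
n*(-84) + m(-11) = -362*(-84) - 3 = 30408 - 3 = 30405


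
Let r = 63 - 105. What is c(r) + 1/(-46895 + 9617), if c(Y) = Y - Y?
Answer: -1/37278 ≈ -2.6825e-5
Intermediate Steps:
r = -42
c(Y) = 0
c(r) + 1/(-46895 + 9617) = 0 + 1/(-46895 + 9617) = 0 + 1/(-37278) = 0 - 1/37278 = -1/37278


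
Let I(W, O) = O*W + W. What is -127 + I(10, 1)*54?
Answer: 953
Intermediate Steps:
I(W, O) = W + O*W
-127 + I(10, 1)*54 = -127 + (10*(1 + 1))*54 = -127 + (10*2)*54 = -127 + 20*54 = -127 + 1080 = 953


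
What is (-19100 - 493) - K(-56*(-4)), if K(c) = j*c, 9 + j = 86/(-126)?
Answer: -156817/9 ≈ -17424.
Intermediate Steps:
j = -610/63 (j = -9 + 86/(-126) = -9 + 86*(-1/126) = -9 - 43/63 = -610/63 ≈ -9.6825)
K(c) = -610*c/63
(-19100 - 493) - K(-56*(-4)) = (-19100 - 493) - (-610)*(-56*(-4))/63 = -19593 - (-610)*224/63 = -19593 - 1*(-19520/9) = -19593 + 19520/9 = -156817/9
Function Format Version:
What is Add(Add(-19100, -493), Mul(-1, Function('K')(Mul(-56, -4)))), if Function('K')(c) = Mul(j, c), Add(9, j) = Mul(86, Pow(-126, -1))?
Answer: Rational(-156817, 9) ≈ -17424.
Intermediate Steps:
j = Rational(-610, 63) (j = Add(-9, Mul(86, Pow(-126, -1))) = Add(-9, Mul(86, Rational(-1, 126))) = Add(-9, Rational(-43, 63)) = Rational(-610, 63) ≈ -9.6825)
Function('K')(c) = Mul(Rational(-610, 63), c)
Add(Add(-19100, -493), Mul(-1, Function('K')(Mul(-56, -4)))) = Add(Add(-19100, -493), Mul(-1, Mul(Rational(-610, 63), Mul(-56, -4)))) = Add(-19593, Mul(-1, Mul(Rational(-610, 63), 224))) = Add(-19593, Mul(-1, Rational(-19520, 9))) = Add(-19593, Rational(19520, 9)) = Rational(-156817, 9)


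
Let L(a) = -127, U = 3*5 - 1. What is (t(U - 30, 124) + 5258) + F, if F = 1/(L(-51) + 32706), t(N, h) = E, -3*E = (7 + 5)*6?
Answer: 170518487/32579 ≈ 5234.0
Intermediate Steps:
U = 14 (U = 15 - 1 = 14)
E = -24 (E = -(7 + 5)*6/3 = -4*6 = -⅓*72 = -24)
t(N, h) = -24
F = 1/32579 (F = 1/(-127 + 32706) = 1/32579 ≈ 3.0695e-5)
(t(U - 30, 124) + 5258) + F = (-24 + 5258) + 1/32579 = 5234 + 1/32579 = 170518487/32579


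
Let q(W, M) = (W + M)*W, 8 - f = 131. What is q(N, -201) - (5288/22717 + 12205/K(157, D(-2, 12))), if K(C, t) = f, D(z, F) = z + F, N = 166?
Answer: -15957639149/2794191 ≈ -5711.0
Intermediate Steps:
f = -123 (f = 8 - 1*131 = 8 - 131 = -123)
D(z, F) = F + z
K(C, t) = -123
q(W, M) = W*(M + W) (q(W, M) = (M + W)*W = W*(M + W))
q(N, -201) - (5288/22717 + 12205/K(157, D(-2, 12))) = 166*(-201 + 166) - (5288/22717 + 12205/(-123)) = 166*(-35) - (5288*(1/22717) + 12205*(-1/123)) = -5810 - (5288/22717 - 12205/123) = -5810 - 1*(-276610561/2794191) = -5810 + 276610561/2794191 = -15957639149/2794191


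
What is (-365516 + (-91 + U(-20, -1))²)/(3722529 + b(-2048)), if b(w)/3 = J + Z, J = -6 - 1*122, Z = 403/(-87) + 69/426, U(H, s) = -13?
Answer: -292130920/3065547577 ≈ -0.095295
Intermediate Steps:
Z = -55225/12354 (Z = 403*(-1/87) + 69*(1/426) = -403/87 + 23/142 = -55225/12354 ≈ -4.4702)
J = -128 (J = -6 - 122 = -128)
b(w) = -1636537/4118 (b(w) = 3*(-128 - 55225/12354) = 3*(-1636537/12354) = -1636537/4118)
(-365516 + (-91 + U(-20, -1))²)/(3722529 + b(-2048)) = (-365516 + (-91 - 13)²)/(3722529 - 1636537/4118) = (-365516 + (-104)²)/(15327737885/4118) = (-365516 + 10816)*(4118/15327737885) = -354700*4118/15327737885 = -292130920/3065547577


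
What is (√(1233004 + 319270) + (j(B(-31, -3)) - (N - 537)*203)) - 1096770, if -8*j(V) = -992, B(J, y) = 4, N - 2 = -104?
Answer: -966929 + √1552274 ≈ -9.6568e+5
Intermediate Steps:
N = -102 (N = 2 - 104 = -102)
j(V) = 124 (j(V) = -⅛*(-992) = 124)
(√(1233004 + 319270) + (j(B(-31, -3)) - (N - 537)*203)) - 1096770 = (√(1233004 + 319270) + (124 - (-102 - 537)*203)) - 1096770 = (√1552274 + (124 - (-639)*203)) - 1096770 = (√1552274 + (124 - 1*(-129717))) - 1096770 = (√1552274 + (124 + 129717)) - 1096770 = (√1552274 + 129841) - 1096770 = (129841 + √1552274) - 1096770 = -966929 + √1552274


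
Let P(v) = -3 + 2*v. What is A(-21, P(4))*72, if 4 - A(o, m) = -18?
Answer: 1584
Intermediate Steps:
A(o, m) = 22 (A(o, m) = 4 - 1*(-18) = 4 + 18 = 22)
A(-21, P(4))*72 = 22*72 = 1584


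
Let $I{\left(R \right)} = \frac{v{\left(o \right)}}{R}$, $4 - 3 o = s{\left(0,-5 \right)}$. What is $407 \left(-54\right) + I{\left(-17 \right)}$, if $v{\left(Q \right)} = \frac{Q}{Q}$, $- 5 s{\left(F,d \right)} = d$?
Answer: $- \frac{373627}{17} \approx -21978.0$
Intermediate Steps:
$s{\left(F,d \right)} = - \frac{d}{5}$
$o = 1$ ($o = \frac{4}{3} - \frac{\left(- \frac{1}{5}\right) \left(-5\right)}{3} = \frac{4}{3} - \frac{1}{3} = 1$)
$v{\left(Q \right)} = 1$
$I{\left(R \right)} = \frac{1}{R}$ ($I{\left(R \right)} = 1 \frac{1}{R} = \frac{1}{R}$)
$407 \left(-54\right) + I{\left(-17 \right)} = 407 \left(-54\right) + \frac{1}{-17} = -21978 - \frac{1}{17} = - \frac{373627}{17}$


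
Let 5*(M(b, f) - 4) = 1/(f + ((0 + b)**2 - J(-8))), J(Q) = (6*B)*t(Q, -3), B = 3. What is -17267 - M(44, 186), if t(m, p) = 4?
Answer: -177027751/10250 ≈ -17271.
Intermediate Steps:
J(Q) = 72 (J(Q) = (6*3)*4 = 18*4 = 72)
M(b, f) = 4 + 1/(5*(-72 + f + b**2)) (M(b, f) = 4 + 1/(5*(f + ((0 + b)**2 - 1*72))) = 4 + 1/(5*(f + (b**2 - 72))) = 4 + 1/(5*(f + (-72 + b**2))) = 4 + 1/(5*(-72 + f + b**2)))
-17267 - M(44, 186) = -17267 - (-1439/5 + 4*186 + 4*44**2)/(-72 + 186 + 44**2) = -17267 - (-1439/5 + 744 + 4*1936)/(-72 + 186 + 1936) = -17267 - (-1439/5 + 744 + 7744)/2050 = -17267 - 41001/(2050*5) = -17267 - 1*41001/10250 = -17267 - 41001/10250 = -177027751/10250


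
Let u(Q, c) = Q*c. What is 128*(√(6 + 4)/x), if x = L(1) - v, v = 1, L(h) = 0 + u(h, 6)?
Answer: 128*√10/5 ≈ 80.954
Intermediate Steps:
L(h) = 6*h (L(h) = 0 + h*6 = 0 + 6*h = 6*h)
x = 5 (x = 6*1 - 1*1 = 6 - 1 = 5)
128*(√(6 + 4)/x) = 128*(√(6 + 4)/5) = 128*(√10*(⅕)) = 128*(√10/5) = 128*√10/5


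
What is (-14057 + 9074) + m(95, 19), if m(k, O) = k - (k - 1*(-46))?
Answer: -5029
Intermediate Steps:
m(k, O) = -46 (m(k, O) = k - (k + 46) = k - (46 + k) = k + (-46 - k) = -46)
(-14057 + 9074) + m(95, 19) = (-14057 + 9074) - 46 = -4983 - 46 = -5029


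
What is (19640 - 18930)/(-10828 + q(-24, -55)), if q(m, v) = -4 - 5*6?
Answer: -355/5431 ≈ -0.065366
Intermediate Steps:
q(m, v) = -34 (q(m, v) = -4 - 30 = -34)
(19640 - 18930)/(-10828 + q(-24, -55)) = (19640 - 18930)/(-10828 - 34) = 710/(-10862) = 710*(-1/10862) = -355/5431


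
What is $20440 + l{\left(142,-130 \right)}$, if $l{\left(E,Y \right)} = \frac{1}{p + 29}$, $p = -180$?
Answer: $\frac{3086439}{151} \approx 20440.0$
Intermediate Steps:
$l{\left(E,Y \right)} = - \frac{1}{151}$ ($l{\left(E,Y \right)} = \frac{1}{-180 + 29} = \frac{1}{-151} = - \frac{1}{151}$)
$20440 + l{\left(142,-130 \right)} = 20440 - \frac{1}{151} = \frac{3086439}{151}$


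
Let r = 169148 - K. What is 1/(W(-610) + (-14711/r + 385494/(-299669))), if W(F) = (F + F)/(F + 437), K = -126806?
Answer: 15343065386098/87699684360965 ≈ 0.17495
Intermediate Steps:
r = 295954 (r = 169148 - 1*(-126806) = 169148 + 126806 = 295954)
W(F) = 2*F/(437 + F) (W(F) = (2*F)/(437 + F) = 2*F/(437 + F))
1/(W(-610) + (-14711/r + 385494/(-299669))) = 1/(2*(-610)/(437 - 610) + (-14711/295954 + 385494/(-299669))) = 1/(2*(-610)/(-173) + (-14711*1/295954 + 385494*(-1/299669))) = 1/(2*(-610)*(-1/173) + (-14711/295954 - 385494/299669)) = 1/(1220/173 - 118496921935/88688239226) = 1/(87699684360965/15343065386098) = 15343065386098/87699684360965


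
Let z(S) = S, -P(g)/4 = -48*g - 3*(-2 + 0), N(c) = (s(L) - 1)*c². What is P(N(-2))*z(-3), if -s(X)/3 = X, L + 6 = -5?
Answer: -73656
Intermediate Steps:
L = -11 (L = -6 - 5 = -11)
s(X) = -3*X
N(c) = 32*c² (N(c) = (-3*(-11) - 1)*c² = (33 - 1)*c² = 32*c²)
P(g) = -24 + 192*g (P(g) = -4*(-48*g - 3*(-2 + 0)) = -4*(-48*g - 3*(-2)) = -4*(-48*g + 6) = -4*(6 - 48*g) = -24 + 192*g)
P(N(-2))*z(-3) = (-24 + 192*(32*(-2)²))*(-3) = (-24 + 192*(32*4))*(-3) = (-24 + 192*128)*(-3) = (-24 + 24576)*(-3) = 24552*(-3) = -73656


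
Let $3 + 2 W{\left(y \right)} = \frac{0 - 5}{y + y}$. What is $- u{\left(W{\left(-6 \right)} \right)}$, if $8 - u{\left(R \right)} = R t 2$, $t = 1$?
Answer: $- \frac{127}{12} \approx -10.583$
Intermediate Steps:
$W{\left(y \right)} = - \frac{3}{2} - \frac{5}{4 y}$ ($W{\left(y \right)} = - \frac{3}{2} + \frac{\left(0 - 5\right) \frac{1}{y + y}}{2} = - \frac{3}{2} + \frac{\left(-5\right) \frac{1}{2 y}}{2} = - \frac{3}{2} + \frac{\left(- \frac{5}{2}\right) \frac{1}{y}}{2} = - \frac{3}{2} - \frac{5}{4 y}$)
$u{\left(R \right)} = 8 - 2 R$ ($u{\left(R \right)} = 8 - R 1 \cdot 2 = 8 - R 2 = 8 - 2 R$)
$- u{\left(W{\left(-6 \right)} \right)} = - (8 - 2 \frac{-5 - -36}{4 \left(-6\right)}) = - (8 - 2 \cdot \frac{1}{4} \left(- \frac{1}{6}\right) \left(-5 + 36\right)) = - (8 - 2 \cdot \frac{1}{4} \left(- \frac{1}{6}\right) 31) = - (8 - - \frac{31}{12}) = - (8 + \frac{31}{12}) = \left(-1\right) \frac{127}{12} = - \frac{127}{12}$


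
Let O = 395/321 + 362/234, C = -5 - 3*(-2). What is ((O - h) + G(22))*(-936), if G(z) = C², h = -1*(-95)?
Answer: 9136112/107 ≈ 85384.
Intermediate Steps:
C = 1 (C = -5 + 6 = 1)
h = 95
G(z) = 1 (G(z) = 1² = 1)
O = 34772/12519 (O = 395*(1/321) + 362*(1/234) = 395/321 + 181/117 = 34772/12519 ≈ 2.7775)
((O - h) + G(22))*(-936) = ((34772/12519 - 1*95) + 1)*(-936) = ((34772/12519 - 95) + 1)*(-936) = (-1154533/12519 + 1)*(-936) = -1142014/12519*(-936) = 9136112/107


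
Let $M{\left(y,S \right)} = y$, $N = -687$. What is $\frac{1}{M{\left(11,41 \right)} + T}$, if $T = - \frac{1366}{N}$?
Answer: $\frac{687}{8923} \approx 0.076992$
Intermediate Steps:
$T = \frac{1366}{687}$ ($T = - \frac{1366}{-687} = \left(-1366\right) \left(- \frac{1}{687}\right) = \frac{1366}{687} \approx 1.9884$)
$\frac{1}{M{\left(11,41 \right)} + T} = \frac{1}{11 + \frac{1366}{687}} = \frac{1}{\frac{8923}{687}} = \frac{687}{8923}$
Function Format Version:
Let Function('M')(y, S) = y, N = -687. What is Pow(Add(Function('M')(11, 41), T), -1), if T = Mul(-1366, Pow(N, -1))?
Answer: Rational(687, 8923) ≈ 0.076992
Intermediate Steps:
T = Rational(1366, 687) (T = Mul(-1366, Pow(-687, -1)) = Mul(-1366, Rational(-1, 687)) = Rational(1366, 687) ≈ 1.9884)
Pow(Add(Function('M')(11, 41), T), -1) = Pow(Add(11, Rational(1366, 687)), -1) = Pow(Rational(8923, 687), -1) = Rational(687, 8923)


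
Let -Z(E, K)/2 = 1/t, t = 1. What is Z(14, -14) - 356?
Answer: -358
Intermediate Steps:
Z(E, K) = -2 (Z(E, K) = -2/1 = -2*1 = -2)
Z(14, -14) - 356 = -2 - 356 = -358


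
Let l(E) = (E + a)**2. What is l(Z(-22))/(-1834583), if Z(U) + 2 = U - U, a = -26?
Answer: -784/1834583 ≈ -0.00042734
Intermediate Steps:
Z(U) = -2 (Z(U) = -2 + (U - U) = -2 + 0 = -2)
l(E) = (-26 + E)**2 (l(E) = (E - 26)**2 = (-26 + E)**2)
l(Z(-22))/(-1834583) = (-26 - 2)**2/(-1834583) = (-28)**2*(-1/1834583) = 784*(-1/1834583) = -784/1834583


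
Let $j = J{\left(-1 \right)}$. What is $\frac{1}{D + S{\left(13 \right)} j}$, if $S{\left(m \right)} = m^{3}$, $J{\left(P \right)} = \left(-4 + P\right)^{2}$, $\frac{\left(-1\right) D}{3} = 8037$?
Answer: $\frac{1}{30814} \approx 3.2453 \cdot 10^{-5}$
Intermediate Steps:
$D = -24111$ ($D = \left(-3\right) 8037 = -24111$)
$j = 25$ ($j = \left(-4 - 1\right)^{2} = \left(-5\right)^{2} = 25$)
$\frac{1}{D + S{\left(13 \right)} j} = \frac{1}{-24111 + 13^{3} \cdot 25} = \frac{1}{-24111 + 2197 \cdot 25} = \frac{1}{-24111 + 54925} = \frac{1}{30814}$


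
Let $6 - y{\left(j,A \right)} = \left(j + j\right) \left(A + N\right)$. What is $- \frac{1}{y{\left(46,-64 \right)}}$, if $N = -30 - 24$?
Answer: $- \frac{1}{10862} \approx -9.2064 \cdot 10^{-5}$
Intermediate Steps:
$N = -54$ ($N = -30 - 24 = -54$)
$y{\left(j,A \right)} = 6 - 2 j \left(-54 + A\right)$ ($y{\left(j,A \right)} = 6 - \left(j + j\right) \left(A - 54\right) = 6 - 2 j \left(-54 + A\right)$)
$- \frac{1}{y{\left(46,-64 \right)}} = - \frac{1}{6 + 108 \cdot 46 - \left(-128\right) 46} = - \frac{1}{6 + 4968 + 5888} = - \frac{1}{10862}$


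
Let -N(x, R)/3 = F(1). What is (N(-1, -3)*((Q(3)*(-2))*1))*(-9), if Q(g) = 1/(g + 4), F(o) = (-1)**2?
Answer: -54/7 ≈ -7.7143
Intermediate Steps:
F(o) = 1
N(x, R) = -3 (N(x, R) = -3*1 = -3)
Q(g) = 1/(4 + g)
(N(-1, -3)*((Q(3)*(-2))*1))*(-9) = -3*-2/(4 + 3)*(-9) = -3*-2/7*(-9) = -3*(1/7)*(-2)*(-9) = -(-6)/7*(-9) = -3*(-2/7)*(-9) = (6/7)*(-9) = -54/7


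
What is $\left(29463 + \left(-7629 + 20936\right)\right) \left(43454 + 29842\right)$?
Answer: $3134869920$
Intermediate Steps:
$\left(29463 + \left(-7629 + 20936\right)\right) \left(43454 + 29842\right) = \left(29463 + 13307\right) 73296 = 42770 \cdot 73296 = 3134869920$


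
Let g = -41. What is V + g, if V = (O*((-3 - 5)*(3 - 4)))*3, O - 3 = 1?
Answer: 55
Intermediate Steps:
O = 4 (O = 3 + 1 = 4)
V = 96 (V = (4*((-3 - 5)*(3 - 4)))*3 = (4*(-8*(-1)))*3 = (4*8)*3 = 32*3 = 96)
V + g = 96 - 41 = 55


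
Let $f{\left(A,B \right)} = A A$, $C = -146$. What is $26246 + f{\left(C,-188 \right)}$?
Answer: $47562$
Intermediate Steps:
$f{\left(A,B \right)} = A^{2}$
$26246 + f{\left(C,-188 \right)} = 26246 + \left(-146\right)^{2} = 26246 + 21316 = 47562$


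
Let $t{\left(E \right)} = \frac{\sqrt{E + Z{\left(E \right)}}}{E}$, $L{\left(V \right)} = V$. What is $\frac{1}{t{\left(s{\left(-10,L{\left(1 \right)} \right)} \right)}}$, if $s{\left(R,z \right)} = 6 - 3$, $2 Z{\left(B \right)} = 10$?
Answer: $\frac{3 \sqrt{2}}{4} \approx 1.0607$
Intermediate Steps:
$Z{\left(B \right)} = 5$ ($Z{\left(B \right)} = \frac{1}{2} \cdot 10 = 5$)
$s{\left(R,z \right)} = 3$ ($s{\left(R,z \right)} = 6 - 3 = 3$)
$t{\left(E \right)} = \frac{\sqrt{5 + E}}{E}$ ($t{\left(E \right)} = \frac{\sqrt{E + 5}}{E} = \frac{\sqrt{5 + E}}{E}$)
$\frac{1}{t{\left(s{\left(-10,L{\left(1 \right)} \right)} \right)}} = \frac{1}{\frac{1}{3} \sqrt{5 + 3}} = \frac{1}{\frac{1}{3} \sqrt{8}} = \frac{1}{\frac{1}{3} \cdot 2 \sqrt{2}} = \frac{1}{\frac{2}{3} \sqrt{2}} = \frac{3 \sqrt{2}}{4}$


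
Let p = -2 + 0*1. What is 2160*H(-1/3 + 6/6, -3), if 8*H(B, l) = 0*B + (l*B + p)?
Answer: -1080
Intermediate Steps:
p = -2 (p = -2 + 0 = -2)
H(B, l) = -¼ + B*l/8 (H(B, l) = (0*B + (l*B - 2))/8 = (0 + (B*l - 2))/8 = (0 + (-2 + B*l))/8 = (-2 + B*l)/8 = -¼ + B*l/8)
2160*H(-1/3 + 6/6, -3) = 2160*(-¼ + (⅛)*(-1/3 + 6/6)*(-3)) = 2160*(-¼ + (⅛)*(-1*⅓ + 6*(⅙))*(-3)) = 2160*(-¼ + (⅛)*(-⅓ + 1)*(-3)) = 2160*(-¼ + (⅛)*(⅔)*(-3)) = 2160*(-¼ - ¼) = 2160*(-½) = -1080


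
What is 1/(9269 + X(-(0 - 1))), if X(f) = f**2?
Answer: 1/9270 ≈ 0.00010787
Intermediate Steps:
1/(9269 + X(-(0 - 1))) = 1/(9269 + (-(0 - 1))**2) = 1/(9269 + (-1*(-1))**2) = 1/(9269 + 1**2) = 1/(9269 + 1) = 1/9270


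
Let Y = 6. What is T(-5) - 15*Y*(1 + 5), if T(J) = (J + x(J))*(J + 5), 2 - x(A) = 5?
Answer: -540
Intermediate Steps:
x(A) = -3 (x(A) = 2 - 1*5 = 2 - 5 = -3)
T(J) = (-3 + J)*(5 + J) (T(J) = (J - 3)*(J + 5) = (-3 + J)*(5 + J))
T(-5) - 15*Y*(1 + 5) = (-15 + (-5)² + 2*(-5)) - 90*(1 + 5) = (-15 + 25 - 10) - 90*6 = 0 - 15*36 = 0 - 540 = -540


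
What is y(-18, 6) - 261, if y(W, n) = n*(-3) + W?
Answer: -297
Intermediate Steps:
y(W, n) = W - 3*n (y(W, n) = -3*n + W = W - 3*n)
y(-18, 6) - 261 = (-18 - 3*6) - 261 = (-18 - 18) - 261 = -36 - 261 = -297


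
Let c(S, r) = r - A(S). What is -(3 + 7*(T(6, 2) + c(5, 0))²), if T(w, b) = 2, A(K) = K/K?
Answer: -10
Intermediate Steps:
A(K) = 1
c(S, r) = -1 + r (c(S, r) = r - 1*1 = r - 1 = -1 + r)
-(3 + 7*(T(6, 2) + c(5, 0))²) = -(3 + 7*(2 + (-1 + 0))²) = -(3 + 7*(2 - 1)²) = -(3 + 7*1²) = -(3 + 7*1) = -(3 + 7) = -1*10 = -10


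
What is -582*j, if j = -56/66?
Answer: 5432/11 ≈ 493.82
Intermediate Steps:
j = -28/33 (j = -56*1/66 = -28/33 ≈ -0.84848)
-582*j = -582*(-28/33) = 5432/11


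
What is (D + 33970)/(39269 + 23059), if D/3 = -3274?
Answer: 6037/15582 ≈ 0.38743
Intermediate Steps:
D = -9822 (D = 3*(-3274) = -9822)
(D + 33970)/(39269 + 23059) = (-9822 + 33970)/(39269 + 23059) = 24148/62328 = 24148*(1/62328) = 6037/15582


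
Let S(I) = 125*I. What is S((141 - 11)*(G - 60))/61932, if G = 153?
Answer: 19375/794 ≈ 24.402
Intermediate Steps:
S((141 - 11)*(G - 60))/61932 = (125*((141 - 11)*(153 - 60)))/61932 = (125*(130*93))*(1/61932) = (125*12090)*(1/61932) = 1511250*(1/61932) = 19375/794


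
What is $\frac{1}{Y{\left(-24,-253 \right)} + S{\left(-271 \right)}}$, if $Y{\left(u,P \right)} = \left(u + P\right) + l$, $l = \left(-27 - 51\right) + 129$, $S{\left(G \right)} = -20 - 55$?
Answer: $- \frac{1}{301} \approx -0.0033223$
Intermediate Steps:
$S{\left(G \right)} = -75$ ($S{\left(G \right)} = -20 - 55 = -75$)
$l = 51$ ($l = -78 + 129 = 51$)
$Y{\left(u,P \right)} = 51 + P + u$ ($Y{\left(u,P \right)} = \left(u + P\right) + 51 = \left(P + u\right) + 51 = 51 + P + u$)
$\frac{1}{Y{\left(-24,-253 \right)} + S{\left(-271 \right)}} = \frac{1}{\left(51 - 253 - 24\right) - 75} = \frac{1}{-226 - 75} = \frac{1}{-301} = - \frac{1}{301}$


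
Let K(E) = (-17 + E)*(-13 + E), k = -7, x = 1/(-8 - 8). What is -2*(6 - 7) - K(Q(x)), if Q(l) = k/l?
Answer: -9403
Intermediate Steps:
x = -1/16 (x = 1/(-16) = -1/16 ≈ -0.062500)
Q(l) = -7/l
-2*(6 - 7) - K(Q(x)) = -2*(6 - 7) - (221 + (-7/(-1/16))**2 - (-210)/(-1/16)) = -2*(-1) - (221 + (-7*(-16))**2 - (-210)*(-16)) = 2 - (221 + 112**2 - 30*112) = 2 - (221 + 12544 - 3360) = 2 - 1*9405 = 2 - 9405 = -9403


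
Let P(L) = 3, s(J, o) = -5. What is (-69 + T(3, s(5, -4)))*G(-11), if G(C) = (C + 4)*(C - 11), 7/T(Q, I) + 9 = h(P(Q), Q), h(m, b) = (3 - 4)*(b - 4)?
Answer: -43043/4 ≈ -10761.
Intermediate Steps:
h(m, b) = 4 - b (h(m, b) = -(-4 + b) = 4 - b)
T(Q, I) = 7/(-5 - Q) (T(Q, I) = 7/(-9 + (4 - Q)) = 7/(-5 - Q))
G(C) = (-11 + C)*(4 + C) (G(C) = (4 + C)*(-11 + C) = (-11 + C)*(4 + C))
(-69 + T(3, s(5, -4)))*G(-11) = (-69 - 7/(5 + 3))*(-44 + (-11)**2 - 7*(-11)) = (-69 - 7/8)*(-44 + 121 + 77) = (-69 - 7*1/8)*154 = (-69 - 7/8)*154 = -559/8*154 = -43043/4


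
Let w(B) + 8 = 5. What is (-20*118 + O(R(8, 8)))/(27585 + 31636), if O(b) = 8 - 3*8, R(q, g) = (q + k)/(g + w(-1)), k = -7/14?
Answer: -2376/59221 ≈ -0.040121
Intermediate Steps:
w(B) = -3 (w(B) = -8 + 5 = -3)
k = -½ (k = -7*1/14 = -½ ≈ -0.50000)
R(q, g) = (-½ + q)/(-3 + g) (R(q, g) = (q - ½)/(g - 3) = (-½ + q)/(-3 + g))
O(b) = -16 (O(b) = 8 - 24 = -16)
(-20*118 + O(R(8, 8)))/(27585 + 31636) = (-20*118 - 16)/(27585 + 31636) = (-2360 - 16)/59221 = -2376*1/59221 = -2376/59221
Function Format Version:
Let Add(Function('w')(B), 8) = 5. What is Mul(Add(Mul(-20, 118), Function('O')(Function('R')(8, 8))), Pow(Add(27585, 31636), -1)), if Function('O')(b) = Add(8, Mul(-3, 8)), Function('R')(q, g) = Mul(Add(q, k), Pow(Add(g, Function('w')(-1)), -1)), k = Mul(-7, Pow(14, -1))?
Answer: Rational(-2376, 59221) ≈ -0.040121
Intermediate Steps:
Function('w')(B) = -3 (Function('w')(B) = Add(-8, 5) = -3)
k = Rational(-1, 2) (k = Mul(-7, Rational(1, 14)) = Rational(-1, 2) ≈ -0.50000)
Function('R')(q, g) = Mul(Pow(Add(-3, g), -1), Add(Rational(-1, 2), q)) (Function('R')(q, g) = Mul(Add(q, Rational(-1, 2)), Pow(Add(g, -3), -1)) = Mul(Add(Rational(-1, 2), q), Pow(Add(-3, g), -1)) = Mul(Pow(Add(-3, g), -1), Add(Rational(-1, 2), q)))
Function('O')(b) = -16 (Function('O')(b) = Add(8, -24) = -16)
Mul(Add(Mul(-20, 118), Function('O')(Function('R')(8, 8))), Pow(Add(27585, 31636), -1)) = Mul(Add(Mul(-20, 118), -16), Pow(Add(27585, 31636), -1)) = Mul(Add(-2360, -16), Pow(59221, -1)) = Mul(-2376, Rational(1, 59221)) = Rational(-2376, 59221)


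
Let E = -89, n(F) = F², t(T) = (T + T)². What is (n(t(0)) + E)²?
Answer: 7921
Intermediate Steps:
t(T) = 4*T² (t(T) = (2*T)² = 4*T²)
(n(t(0)) + E)² = ((4*0²)² - 89)² = ((4*0)² - 89)² = (0² - 89)² = (0 - 89)² = (-89)² = 7921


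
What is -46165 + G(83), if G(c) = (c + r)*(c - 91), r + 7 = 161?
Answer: -48061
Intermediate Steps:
r = 154 (r = -7 + 161 = 154)
G(c) = (-91 + c)*(154 + c) (G(c) = (c + 154)*(c - 91) = (154 + c)*(-91 + c) = (-91 + c)*(154 + c))
-46165 + G(83) = -46165 + (-14014 + 83² + 63*83) = -46165 + (-14014 + 6889 + 5229) = -46165 - 1896 = -48061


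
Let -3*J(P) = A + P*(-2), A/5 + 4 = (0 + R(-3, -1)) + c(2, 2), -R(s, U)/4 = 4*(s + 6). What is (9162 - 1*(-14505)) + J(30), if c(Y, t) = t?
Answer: 71311/3 ≈ 23770.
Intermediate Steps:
R(s, U) = -96 - 16*s (R(s, U) = -16*(s + 6) = -16*(6 + s) = -4*(24 + 4*s) = -96 - 16*s)
A = -250 (A = -20 + 5*((0 + (-96 - 16*(-3))) + 2) = -20 + 5*((0 + (-96 + 48)) + 2) = -20 + 5*((0 - 48) + 2) = -20 + 5*(-48 + 2) = -20 + 5*(-46) = -20 - 230 = -250)
J(P) = 250/3 + 2*P/3 (J(P) = -(-250 + P*(-2))/3 = -(-250 - 2*P)/3 = 250/3 + 2*P/3)
(9162 - 1*(-14505)) + J(30) = (9162 - 1*(-14505)) + (250/3 + (⅔)*30) = (9162 + 14505) + (250/3 + 20) = 23667 + 310/3 = 71311/3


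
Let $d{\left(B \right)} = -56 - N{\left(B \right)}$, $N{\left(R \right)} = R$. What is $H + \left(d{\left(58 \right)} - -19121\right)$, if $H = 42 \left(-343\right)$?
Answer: $4601$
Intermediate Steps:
$d{\left(B \right)} = -56 - B$
$H = -14406$
$H + \left(d{\left(58 \right)} - -19121\right) = -14406 - -19007 = -14406 + \left(\left(-56 - 58\right) + 19121\right) = -14406 + \left(-114 + 19121\right) = -14406 + 19007 = 4601$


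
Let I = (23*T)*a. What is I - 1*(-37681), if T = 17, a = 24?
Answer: 47065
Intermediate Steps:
I = 9384 (I = (23*17)*24 = 391*24 = 9384)
I - 1*(-37681) = 9384 - 1*(-37681) = 9384 + 37681 = 47065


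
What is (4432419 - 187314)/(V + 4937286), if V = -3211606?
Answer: 849021/345136 ≈ 2.4600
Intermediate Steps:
(4432419 - 187314)/(V + 4937286) = (4432419 - 187314)/(-3211606 + 4937286) = 4245105/1725680 = 4245105*(1/1725680) = 849021/345136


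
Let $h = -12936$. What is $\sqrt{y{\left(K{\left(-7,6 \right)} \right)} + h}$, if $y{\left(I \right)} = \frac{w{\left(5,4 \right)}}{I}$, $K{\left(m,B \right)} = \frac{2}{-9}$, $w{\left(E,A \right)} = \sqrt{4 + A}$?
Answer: $\sqrt{-12936 - 9 \sqrt{2}} \approx 113.79 i$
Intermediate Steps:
$K{\left(m,B \right)} = - \frac{2}{9}$ ($K{\left(m,B \right)} = 2 \left(- \frac{1}{9}\right) = - \frac{2}{9}$)
$y{\left(I \right)} = \frac{2 \sqrt{2}}{I}$ ($y{\left(I \right)} = \frac{\sqrt{4 + 4}}{I} = \frac{\sqrt{8}}{I} = \frac{2 \sqrt{2}}{I}$)
$\sqrt{y{\left(K{\left(-7,6 \right)} \right)} + h} = \sqrt{\frac{2 \sqrt{2}}{- \frac{2}{9}} - 12936} = \sqrt{2 \sqrt{2} \left(- \frac{9}{2}\right) - 12936} = \sqrt{- 9 \sqrt{2} - 12936} = \sqrt{-12936 - 9 \sqrt{2}}$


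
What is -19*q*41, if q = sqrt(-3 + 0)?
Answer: -779*I*sqrt(3) ≈ -1349.3*I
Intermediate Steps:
q = I*sqrt(3) (q = sqrt(-3) = I*sqrt(3) ≈ 1.732*I)
-19*q*41 = -19*I*sqrt(3)*41 = -779*I*sqrt(3)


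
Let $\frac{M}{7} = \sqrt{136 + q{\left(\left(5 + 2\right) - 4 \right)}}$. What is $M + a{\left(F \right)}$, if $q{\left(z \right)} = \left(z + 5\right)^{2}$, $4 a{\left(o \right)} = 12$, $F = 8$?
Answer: $3 + 70 \sqrt{2} \approx 101.99$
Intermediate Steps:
$a{\left(o \right)} = 3$ ($a{\left(o \right)} = \frac{1}{4} \cdot 12 = 3$)
$q{\left(z \right)} = \left(5 + z\right)^{2}$
$M = 70 \sqrt{2}$ ($M = 7 \sqrt{136 + \left(5 + \left(\left(5 + 2\right) - 4\right)\right)^{2}} = 7 \sqrt{136 + \left(5 + \left(7 - 4\right)\right)^{2}} = 7 \sqrt{136 + \left(5 + 3\right)^{2}} = 7 \sqrt{136 + 8^{2}} = 7 \sqrt{136 + 64} = 7 \sqrt{200} = 7 \cdot 10 \sqrt{2} = 70 \sqrt{2} \approx 98.995$)
$M + a{\left(F \right)} = 70 \sqrt{2} + 3 = 3 + 70 \sqrt{2}$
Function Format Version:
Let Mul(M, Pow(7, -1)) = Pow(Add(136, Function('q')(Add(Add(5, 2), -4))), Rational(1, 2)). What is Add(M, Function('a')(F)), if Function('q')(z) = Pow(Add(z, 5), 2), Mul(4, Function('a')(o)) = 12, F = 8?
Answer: Add(3, Mul(70, Pow(2, Rational(1, 2)))) ≈ 101.99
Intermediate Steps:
Function('a')(o) = 3 (Function('a')(o) = Mul(Rational(1, 4), 12) = 3)
Function('q')(z) = Pow(Add(5, z), 2)
M = Mul(70, Pow(2, Rational(1, 2))) (M = Mul(7, Pow(Add(136, Pow(Add(5, Add(Add(5, 2), -4)), 2)), Rational(1, 2))) = Mul(7, Pow(Add(136, Pow(Add(5, Add(7, -4)), 2)), Rational(1, 2))) = Mul(7, Pow(Add(136, Pow(Add(5, 3), 2)), Rational(1, 2))) = Mul(7, Pow(Add(136, Pow(8, 2)), Rational(1, 2))) = Mul(7, Pow(Add(136, 64), Rational(1, 2))) = Mul(7, Pow(200, Rational(1, 2))) = Mul(7, Mul(10, Pow(2, Rational(1, 2)))) = Mul(70, Pow(2, Rational(1, 2))) ≈ 98.995)
Add(M, Function('a')(F)) = Add(Mul(70, Pow(2, Rational(1, 2))), 3) = Add(3, Mul(70, Pow(2, Rational(1, 2))))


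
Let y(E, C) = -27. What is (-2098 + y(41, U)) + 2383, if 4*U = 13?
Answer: 258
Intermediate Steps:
U = 13/4 (U = (1/4)*13 = 13/4 ≈ 3.2500)
(-2098 + y(41, U)) + 2383 = (-2098 - 27) + 2383 = -2125 + 2383 = 258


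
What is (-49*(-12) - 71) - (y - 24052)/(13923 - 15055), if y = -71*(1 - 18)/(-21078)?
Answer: 11828803769/23860296 ≈ 495.75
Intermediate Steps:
y = -1207/21078 (y = -71*(-17)*(-1/21078) = 1207*(-1/21078) = -1207/21078 ≈ -0.057263)
(-49*(-12) - 71) - (y - 24052)/(13923 - 15055) = (-49*(-12) - 71) - (-1207/21078 - 24052)/(13923 - 15055) = (588 - 71) - (-506969263)/(21078*(-1132)) = 517 - (-506969263)*(-1)/(21078*1132) = 517 - 1*506969263/23860296 = 517 - 506969263/23860296 = 11828803769/23860296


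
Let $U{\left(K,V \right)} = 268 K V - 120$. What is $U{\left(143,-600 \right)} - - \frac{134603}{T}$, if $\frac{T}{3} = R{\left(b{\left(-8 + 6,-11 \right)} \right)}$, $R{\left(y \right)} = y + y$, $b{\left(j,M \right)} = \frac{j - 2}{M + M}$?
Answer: $- \frac{274453607}{12} \approx -2.2871 \cdot 10^{7}$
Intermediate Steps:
$b{\left(j,M \right)} = \frac{-2 + j}{2 M}$
$R{\left(y \right)} = 2 y$
$U{\left(K,V \right)} = -120 + 268 K V$ ($U{\left(K,V \right)} = 268 K V - 120 = -120 + 268 K V$)
$T = \frac{12}{11}$ ($T = 3 \cdot 2 \frac{-2 + \left(-8 + 6\right)}{2 \left(-11\right)} = 3 \cdot 2 \cdot \frac{1}{2} \left(- \frac{1}{11}\right) \left(-2 - 2\right) = 3 \cdot 2 \cdot \frac{1}{2} \left(- \frac{1}{11}\right) \left(-4\right) = 3 \cdot 2 \cdot \frac{2}{11} = 3 \cdot \frac{4}{11} = \frac{12}{11} \approx 1.0909$)
$U{\left(143,-600 \right)} - - \frac{134603}{T} = \left(-120 + 268 \cdot 143 \left(-600\right)\right) - - \frac{134603}{\frac{12}{11}} = \left(-120 - 22994400\right) - \left(-134603\right) \frac{11}{12} = -22994520 - - \frac{1480633}{12} = -22994520 + \frac{1480633}{12} = - \frac{274453607}{12}$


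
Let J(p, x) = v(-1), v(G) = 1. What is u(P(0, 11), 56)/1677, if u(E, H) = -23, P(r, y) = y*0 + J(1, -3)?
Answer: -23/1677 ≈ -0.013715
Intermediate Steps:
J(p, x) = 1
P(r, y) = 1 (P(r, y) = y*0 + 1 = 0 + 1 = 1)
u(P(0, 11), 56)/1677 = -23/1677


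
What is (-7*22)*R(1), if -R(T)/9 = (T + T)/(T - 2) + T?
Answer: -1386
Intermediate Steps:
R(T) = -9*T - 18*T/(-2 + T) (R(T) = -9*((T + T)/(T - 2) + T) = -9*((2*T)/(-2 + T) + T) = -9*(2*T/(-2 + T) + T) = -9*(T + 2*T/(-2 + T)) = -9*T - 18*T/(-2 + T))
(-7*22)*R(1) = (-7*22)*(-9*1²/(-2 + 1)) = -(-1386)/(-1) = -(-1386)*(-1) = -154*9 = -1386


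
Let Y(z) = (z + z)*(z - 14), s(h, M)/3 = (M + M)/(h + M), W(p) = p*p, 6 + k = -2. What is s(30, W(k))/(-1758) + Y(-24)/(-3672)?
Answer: -1051492/2106963 ≈ -0.49906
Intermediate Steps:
k = -8 (k = -6 - 2 = -8)
W(p) = p**2
s(h, M) = 6*M/(M + h) (s(h, M) = 3*((M + M)/(h + M)) = 3*((2*M)/(M + h)) = 3*(2*M/(M + h)) = 6*M/(M + h))
Y(z) = 2*z*(-14 + z) (Y(z) = (2*z)*(-14 + z) = 2*z*(-14 + z))
s(30, W(k))/(-1758) + Y(-24)/(-3672) = (6*(-8)**2/((-8)**2 + 30))/(-1758) + (2*(-24)*(-14 - 24))/(-3672) = (6*64/(64 + 30))*(-1/1758) + (2*(-24)*(-38))*(-1/3672) = (6*64/94)*(-1/1758) + 1824*(-1/3672) = (6*64*(1/94))*(-1/1758) - 76/153 = (192/47)*(-1/1758) - 76/153 = -32/13771 - 76/153 = -1051492/2106963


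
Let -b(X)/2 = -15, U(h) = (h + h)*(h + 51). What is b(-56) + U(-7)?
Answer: -586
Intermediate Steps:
U(h) = 2*h*(51 + h) (U(h) = (2*h)*(51 + h) = 2*h*(51 + h))
b(X) = 30 (b(X) = -2*(-15) = 30)
b(-56) + U(-7) = 30 + 2*(-7)*(51 - 7) = 30 + 2*(-7)*44 = 30 - 616 = -586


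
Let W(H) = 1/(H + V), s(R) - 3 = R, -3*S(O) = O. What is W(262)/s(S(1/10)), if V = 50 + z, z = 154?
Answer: 15/20737 ≈ 0.00072335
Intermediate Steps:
S(O) = -O/3
s(R) = 3 + R
V = 204 (V = 50 + 154 = 204)
W(H) = 1/(204 + H) (W(H) = 1/(H + 204) = 1/(204 + H))
W(262)/s(S(1/10)) = 1/((204 + 262)*(3 - ⅓/10)) = 1/(466*(3 - ⅓*⅒)) = 1/(466*(3 - 1/30)) = 1/(466*(89/30)) = (1/466)*(30/89) = 15/20737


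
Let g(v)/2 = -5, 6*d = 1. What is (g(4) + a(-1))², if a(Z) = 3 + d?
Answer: 1681/36 ≈ 46.694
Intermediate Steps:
d = ⅙ (d = (⅙)*1 = ⅙ ≈ 0.16667)
g(v) = -10 (g(v) = 2*(-5) = -10)
a(Z) = 19/6 (a(Z) = 3 + ⅙ = 19/6)
(g(4) + a(-1))² = (-10 + 19/6)² = (-41/6)² = 1681/36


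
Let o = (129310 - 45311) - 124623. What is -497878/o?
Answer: 248939/20312 ≈ 12.256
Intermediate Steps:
o = -40624 (o = 83999 - 124623 = -40624)
-497878/o = -497878/(-40624) = -497878*(-1/40624) = 248939/20312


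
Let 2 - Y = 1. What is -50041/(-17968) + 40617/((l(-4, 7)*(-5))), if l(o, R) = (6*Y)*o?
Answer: 30658799/89840 ≈ 341.26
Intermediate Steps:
Y = 1 (Y = 2 - 1*1 = 2 - 1 = 1)
l(o, R) = 6*o (l(o, R) = (6*1)*o = 6*o)
-50041/(-17968) + 40617/((l(-4, 7)*(-5))) = -50041/(-17968) + 40617/(((6*(-4))*(-5))) = -50041*(-1/17968) + 40617/((-24*(-5))) = 50041/17968 + 40617/120 = 50041/17968 + 40617*(1/120) = 50041/17968 + 13539/40 = 30658799/89840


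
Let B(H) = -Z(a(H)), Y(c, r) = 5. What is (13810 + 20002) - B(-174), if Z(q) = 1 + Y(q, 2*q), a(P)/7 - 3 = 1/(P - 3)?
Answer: 33818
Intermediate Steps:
a(P) = 21 + 7/(-3 + P) (a(P) = 21 + 7/(P - 3) = 21 + 7/(-3 + P))
Z(q) = 6 (Z(q) = 1 + 5 = 6)
B(H) = -6 (B(H) = -1*6 = -6)
(13810 + 20002) - B(-174) = (13810 + 20002) - 1*(-6) = 33812 + 6 = 33818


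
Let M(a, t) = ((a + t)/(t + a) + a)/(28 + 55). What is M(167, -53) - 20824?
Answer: -1728224/83 ≈ -20822.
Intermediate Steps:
M(a, t) = 1/83 + a/83 (M(a, t) = ((a + t)/(a + t) + a)/83 = (1 + a)*(1/83) = 1/83 + a/83)
M(167, -53) - 20824 = (1/83 + (1/83)*167) - 20824 = (1/83 + 167/83) - 20824 = 168/83 - 20824 = -1728224/83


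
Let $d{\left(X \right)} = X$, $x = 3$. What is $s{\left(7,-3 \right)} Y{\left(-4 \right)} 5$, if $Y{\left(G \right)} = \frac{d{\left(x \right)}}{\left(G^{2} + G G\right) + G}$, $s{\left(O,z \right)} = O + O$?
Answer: $\frac{15}{2} \approx 7.5$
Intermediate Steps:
$s{\left(O,z \right)} = 2 O$
$Y{\left(G \right)} = \frac{3}{G + 2 G^{2}}$ ($Y{\left(G \right)} = \frac{3}{\left(G^{2} + G G\right) + G} = \frac{3}{\left(G^{2} + G^{2}\right) + G} = \frac{3}{2 G^{2} + G} = \frac{3}{G + 2 G^{2}}$)
$s{\left(7,-3 \right)} Y{\left(-4 \right)} 5 = 2 \cdot 7 \frac{3}{\left(-4\right) \left(1 + 2 \left(-4\right)\right)} 5 = 14 \cdot 3 \left(- \frac{1}{4}\right) \frac{1}{1 - 8} \cdot 5 = 14 \cdot 3 \left(- \frac{1}{4}\right) \frac{1}{-7} \cdot 5 = 14 \cdot 3 \left(- \frac{1}{4}\right) \left(- \frac{1}{7}\right) 5 = 14 \cdot \frac{3}{28} \cdot 5 = \frac{3}{2} \cdot 5 = \frac{15}{2}$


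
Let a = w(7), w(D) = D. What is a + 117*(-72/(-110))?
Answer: 4597/55 ≈ 83.582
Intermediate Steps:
a = 7
a + 117*(-72/(-110)) = 7 + 117*(-72/(-110)) = 7 + 117*(-72*(-1/110)) = 7 + 117*(36/55) = 7 + 4212/55 = 4597/55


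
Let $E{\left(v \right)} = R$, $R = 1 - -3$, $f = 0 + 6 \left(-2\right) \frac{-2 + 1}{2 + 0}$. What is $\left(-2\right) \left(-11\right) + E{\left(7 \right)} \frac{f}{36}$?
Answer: $\frac{68}{3} \approx 22.667$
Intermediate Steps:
$f = 6$ ($f = 0 - 12 \left(- \frac{1}{2}\right) = 0 - 12 \left(\left(-1\right) \frac{1}{2}\right) = 0 - -6 = 0 + 6 = 6$)
$R = 4$ ($R = 1 + 3 = 4$)
$E{\left(v \right)} = 4$
$\left(-2\right) \left(-11\right) + E{\left(7 \right)} \frac{f}{36} = \left(-2\right) \left(-11\right) + 4 \cdot \frac{6}{36} = 22 + 4 \cdot 6 \cdot \frac{1}{36} = 22 + 4 \cdot \frac{1}{6} = 22 + \frac{2}{3} = \frac{68}{3}$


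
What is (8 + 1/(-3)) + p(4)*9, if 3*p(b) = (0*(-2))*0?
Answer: 23/3 ≈ 7.6667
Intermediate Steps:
p(b) = 0 (p(b) = ((0*(-2))*0)/3 = (0*0)/3 = (1/3)*0 = 0)
(8 + 1/(-3)) + p(4)*9 = (8 + 1/(-3)) + 0*9 = (8 + 1*(-1/3)) + 0 = (8 - 1/3) + 0 = 23/3 + 0 = 23/3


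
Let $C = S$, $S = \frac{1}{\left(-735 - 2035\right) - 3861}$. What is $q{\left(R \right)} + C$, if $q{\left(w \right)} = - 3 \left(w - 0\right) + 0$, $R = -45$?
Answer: $\frac{895184}{6631} \approx 135.0$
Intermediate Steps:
$S = - \frac{1}{6631}$ ($S = \frac{1}{\left(-735 - 2035\right) - 3861} = \frac{1}{-2770 - 3861} = \frac{1}{-6631} = - \frac{1}{6631} \approx -0.00015081$)
$q{\left(w \right)} = - 3 w$ ($q{\left(w \right)} = - 3 \left(w + 0\right) + 0 = - 3 w + 0 = - 3 w$)
$C = - \frac{1}{6631} \approx -0.00015081$
$q{\left(R \right)} + C = \left(-3\right) \left(-45\right) - \frac{1}{6631} = 135 - \frac{1}{6631} = \frac{895184}{6631}$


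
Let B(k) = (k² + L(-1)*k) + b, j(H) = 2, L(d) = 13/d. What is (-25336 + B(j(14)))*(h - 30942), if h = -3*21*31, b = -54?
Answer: 835927740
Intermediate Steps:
B(k) = -54 + k² - 13*k (B(k) = (k² + (13/(-1))*k) - 54 = (k² + (13*(-1))*k) - 54 = (k² - 13*k) - 54 = -54 + k² - 13*k)
h = -1953 (h = -63*31 = -1953)
(-25336 + B(j(14)))*(h - 30942) = (-25336 + (-54 + 2² - 13*2))*(-1953 - 30942) = (-25336 + (-54 + 4 - 26))*(-32895) = (-25336 - 76)*(-32895) = -25412*(-32895) = 835927740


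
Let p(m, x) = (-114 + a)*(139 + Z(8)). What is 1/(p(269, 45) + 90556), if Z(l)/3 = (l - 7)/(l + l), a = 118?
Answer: 4/364451 ≈ 1.0975e-5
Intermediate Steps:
Z(l) = 3*(-7 + l)/(2*l) (Z(l) = 3*((l - 7)/(l + l)) = 3*((-7 + l)/((2*l))) = 3*((-7 + l)*(1/(2*l))) = 3*((-7 + l)/(2*l)) = 3*(-7 + l)/(2*l))
p(m, x) = 2227/4 (p(m, x) = (-114 + 118)*(139 + (3/2)*(-7 + 8)/8) = 4*(139 + (3/2)*(1/8)*1) = 4*(139 + 3/16) = 4*(2227/16) = 2227/4)
1/(p(269, 45) + 90556) = 1/(2227/4 + 90556) = 1/(364451/4) = 4/364451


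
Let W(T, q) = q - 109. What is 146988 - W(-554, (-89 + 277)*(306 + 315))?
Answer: 30349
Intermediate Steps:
W(T, q) = -109 + q
146988 - W(-554, (-89 + 277)*(306 + 315)) = 146988 - (-109 + (-89 + 277)*(306 + 315)) = 146988 - (-109 + 188*621) = 146988 - (-109 + 116748) = 146988 - 1*116639 = 146988 - 116639 = 30349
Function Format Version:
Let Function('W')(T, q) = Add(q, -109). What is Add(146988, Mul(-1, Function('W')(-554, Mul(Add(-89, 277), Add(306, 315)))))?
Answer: 30349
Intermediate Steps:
Function('W')(T, q) = Add(-109, q)
Add(146988, Mul(-1, Function('W')(-554, Mul(Add(-89, 277), Add(306, 315))))) = Add(146988, Mul(-1, Add(-109, Mul(Add(-89, 277), Add(306, 315))))) = Add(146988, Mul(-1, Add(-109, Mul(188, 621)))) = Add(146988, Mul(-1, Add(-109, 116748))) = Add(146988, Mul(-1, 116639)) = Add(146988, -116639) = 30349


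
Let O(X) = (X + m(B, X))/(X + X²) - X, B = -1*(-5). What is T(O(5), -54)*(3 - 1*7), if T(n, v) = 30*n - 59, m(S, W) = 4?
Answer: 800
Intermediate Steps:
B = 5
O(X) = -X + (4 + X)/(X + X²) (O(X) = (X + 4)/(X + X²) - X = (4 + X)/(X + X²) - X = -X + (4 + X)/(X + X²))
T(n, v) = -59 + 30*n
T(O(5), -54)*(3 - 1*7) = (-59 + 30*((4 + 5 - 1*5² - 1*5³)/(5*(1 + 5))))*(3 - 1*7) = (-59 + 30*((⅕)*(4 + 5 - 1*25 - 1*125)/6))*(3 - 7) = (-59 + 30*((⅕)*(⅙)*(4 + 5 - 25 - 125)))*(-4) = (-59 + 30*((⅕)*(⅙)*(-141)))*(-4) = (-59 + 30*(-47/10))*(-4) = (-59 - 141)*(-4) = -200*(-4) = 800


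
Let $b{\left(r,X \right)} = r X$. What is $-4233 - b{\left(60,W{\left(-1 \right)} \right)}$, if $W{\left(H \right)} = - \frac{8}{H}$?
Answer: $-4713$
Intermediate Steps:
$b{\left(r,X \right)} = X r$
$-4233 - b{\left(60,W{\left(-1 \right)} \right)} = -4233 - - \frac{8}{-1} \cdot 60 = -4233 - \left(-8\right) \left(-1\right) 60 = -4233 - 8 \cdot 60 = -4233 - 480 = -4713$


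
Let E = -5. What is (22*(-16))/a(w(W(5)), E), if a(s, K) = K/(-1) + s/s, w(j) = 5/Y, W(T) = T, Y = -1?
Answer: -176/3 ≈ -58.667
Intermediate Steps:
w(j) = -5 (w(j) = 5/(-1) = 5*(-1) = -5)
a(s, K) = 1 - K (a(s, K) = K*(-1) + 1 = -K + 1 = 1 - K)
(22*(-16))/a(w(W(5)), E) = (22*(-16))/(1 - 1*(-5)) = -352/(1 + 5) = -352/6 = -352*1/6 = -176/3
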